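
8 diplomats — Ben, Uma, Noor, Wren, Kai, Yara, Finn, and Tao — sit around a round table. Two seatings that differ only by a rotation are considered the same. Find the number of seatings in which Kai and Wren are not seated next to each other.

Without the restriction there are (7)! = 5040 seatings.
Those with Kai next to Wren: fuse the pair into one unit and seat 7 units around a circle — 2·(6)! = 1440.
Subtracting, 5040 − 1440 = 3600.

3600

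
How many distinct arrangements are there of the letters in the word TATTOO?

60

TATTOO has 6 letters with O appearing twice and T appearing 3 times.
Dividing 6! = 720 by 3!·2! = 12 for the repeated letters gives 60.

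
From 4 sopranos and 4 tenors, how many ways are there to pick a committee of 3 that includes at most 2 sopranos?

Split by how many sopranos are chosen (0 through 2).
Sum: C(4,0)·C(4,3) + C(4,1)·C(4,2) + C(4,2)·C(4,1) = 4 + 24 + 24 = 52.

52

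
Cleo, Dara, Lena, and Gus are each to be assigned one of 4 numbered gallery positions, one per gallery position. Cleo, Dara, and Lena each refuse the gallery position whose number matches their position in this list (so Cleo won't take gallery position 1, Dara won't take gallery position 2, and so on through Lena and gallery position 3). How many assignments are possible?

Let Aᵢ (for i ∈ {1, 2, 3}) be the placements that put person i in their forbidden gallery position. Any j of these fix j positions, leaving (4−j)! ways to fill the rest, and there are C(3,j) ways to pick which j.
By inclusion–exclusion, the number of valid placements is Σ_{j=0}^{3} (−1)^j C(3,j)·(4−j)!.
Computing: 24 − 18 + 6 − 1 = 11.

11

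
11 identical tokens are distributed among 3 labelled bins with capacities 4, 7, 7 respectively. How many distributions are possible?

By stars and bars, unrestricted non-negative solutions to x_1+…+x_3 = 11 number C(11+2,2) = 78.
Subtract solutions that violate a single cap (substitute x_i' = x_i − (cap_i+1)): x_1 ≥ 5 gives C(8,2) = 28; x_2 ≥ 8 gives C(5,2) = 10; x_3 ≥ 8 gives C(5,2) = 10. Together 48.
No two caps can be exceeded simultaneously, so the pair terms are all 0.
By inclusion–exclusion the count is 78 − 48 + 0 = 30.

30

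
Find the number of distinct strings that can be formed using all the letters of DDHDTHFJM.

Letter multiplicities in DDHDTHFJM: D×3, F×1, H×2, J×1, M×1, T×1.
The number of distinct arrangements is 9!/(3!·2!) = 362880/12 = 30240.

30240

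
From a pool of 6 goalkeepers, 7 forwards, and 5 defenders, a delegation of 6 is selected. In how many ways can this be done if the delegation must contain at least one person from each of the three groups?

15470

With no constraint there are C(18,6) = 18564 possible selections.
Subtract selections that omit an entire group: no goalkeepers → C(12,6) = 924; no forwards → C(11,6) = 462; no defenders → C(13,6) = 1716.
Add back selections omitting two groups (i.e. drawn from a single group): C(6,6) + C(7,6) + C(5,6) = 8.
By inclusion–exclusion: 18564 − 3102 + 8 = 15470.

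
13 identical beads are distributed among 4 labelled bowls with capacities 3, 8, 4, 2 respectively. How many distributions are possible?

30

Without the upper bounds there are C(16,3) = 560 ways to split 13 among 4 bowls.
Subtract solutions that violate a single cap (substitute x_i' = x_i − (cap_i+1)): x_1 ≥ 4 gives C(12,3) = 220; x_2 ≥ 9 gives C(7,3) = 35; x_3 ≥ 5 gives C(11,3) = 165; x_4 ≥ 3 gives C(13,3) = 286. Together 706.
Add back pairs where two caps are both exceeded: 1 + 35 + 84 + 0 + 4 + 56 = 180.
Subtract triples: 0 + 0 + 4 + 0 = 4.
By inclusion–exclusion the count is 560 − 706 + 180 − 4 = 30.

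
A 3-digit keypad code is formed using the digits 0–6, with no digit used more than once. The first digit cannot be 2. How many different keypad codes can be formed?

The first digit has 7−1 = 6 choices (anything except 2).
The remaining 2 digits are filled from the other 6 symbols without repetition: 6 × 5 = 30.
Total: 6 × 30 = 180.

180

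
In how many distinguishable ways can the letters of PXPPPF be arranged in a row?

30

The 6 letters of PXPPPF have repeats: P appearing 4 times.
The number of distinct arrangements is 6!/(4!) = 720/24 = 30.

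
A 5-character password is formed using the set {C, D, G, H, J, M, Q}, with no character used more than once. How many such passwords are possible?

2520

Choose and order 5 of the 7 symbols: the first character has 7 options, the next 6, and so on down to 3.
7 × 6 × 5 × 4 × 3 = 2520.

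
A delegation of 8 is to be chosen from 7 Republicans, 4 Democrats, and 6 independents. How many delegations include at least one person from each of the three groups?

With no constraint there are C(17,8) = 24310 possible selections.
Selections missing a whole group: no Republicans → C(10,8) = 45; no Democrats → C(13,8) = 1287; no independents → C(11,8) = 165.
Add back selections omitting two groups (i.e. drawn from a single group): C(7,8) + C(4,8) + C(6,8) = 0.
By inclusion–exclusion: 24310 − 1497 + 0 = 22813.

22813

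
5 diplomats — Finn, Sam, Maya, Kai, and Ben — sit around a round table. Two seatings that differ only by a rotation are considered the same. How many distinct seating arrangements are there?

24

Seat Finn anywhere (absorbing the rotational symmetry), then permute the other 4: (4)! = 24.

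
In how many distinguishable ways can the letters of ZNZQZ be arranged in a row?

Letter multiplicities in ZNZQZ: N×1, Q×1, Z×3.
The number of distinct arrangements is 5!/(3!) = 120/6 = 20.

20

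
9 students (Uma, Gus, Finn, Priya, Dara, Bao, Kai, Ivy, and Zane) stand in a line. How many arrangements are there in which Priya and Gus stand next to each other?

Treat {Priya, Gus} as a single unit. There are 8 units to order, and the pair itself can be ordered 2 ways.
So the count is 2·(8)! = 80640.

80640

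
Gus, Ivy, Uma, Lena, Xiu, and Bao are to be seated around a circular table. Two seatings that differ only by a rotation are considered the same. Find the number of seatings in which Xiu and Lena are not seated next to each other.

All circular seatings of 6 people number (5)! = 120.
Those with Xiu next to Lena: fuse the pair into one unit and seat 5 units around a circle — 2·(4)! = 48.
Subtracting, 120 − 48 = 72.

72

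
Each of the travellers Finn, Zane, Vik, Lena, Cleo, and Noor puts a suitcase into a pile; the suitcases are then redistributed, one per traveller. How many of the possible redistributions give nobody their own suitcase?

265

This is the derangement count D_6: permutations of 6 items with no fixed point.
By inclusion–exclusion this is Σ_{j=0}^{6} (−1)^j C(6,j)·(6−j)!.
Computing: 720 − 720 + 360 − 120 + 30 − 6 + 1 = 265.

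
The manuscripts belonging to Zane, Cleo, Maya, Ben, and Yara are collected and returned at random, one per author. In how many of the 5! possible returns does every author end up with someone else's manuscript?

Count assignments avoiding every fixed point. For any j of the 5 authors fixed to their own manuscript, the other 5−j can be arranged in (5−j)! ways.
By inclusion–exclusion this is Σ_{j=0}^{5} (−1)^j C(5,j)·(5−j)!.
Computing: 120 − 120 + 60 − 20 + 5 − 1 = 44.

44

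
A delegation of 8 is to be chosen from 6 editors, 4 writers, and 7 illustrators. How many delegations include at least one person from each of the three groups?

22813

Unrestricted: C(17,8) = 24310 ways to pick any 8 of the 17.
Selections missing a whole group: no editors → C(11,8) = 165; no writers → C(13,8) = 1287; no illustrators → C(10,8) = 45.
Add back selections omitting two groups (i.e. drawn from a single group): C(6,8) + C(4,8) + C(7,8) = 0.
By inclusion–exclusion: 24310 − 1497 + 0 = 22813.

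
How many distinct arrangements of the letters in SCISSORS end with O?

210

With the last slot taken by O, it remains to arrange the other 7 letters (SCISSRS).
Those 7 letters have S appearing 4 times, giving (7)!/(4!) = 210.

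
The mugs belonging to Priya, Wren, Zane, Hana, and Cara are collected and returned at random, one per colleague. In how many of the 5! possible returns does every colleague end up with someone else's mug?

44

Let Aᵢ be the assignments in which colleague i gets their own mug. We want the size of the complement of A₁∪…∪A_5.
By inclusion–exclusion this is Σ_{j=0}^{5} (−1)^j C(5,j)·(5−j)!.
Computing: 120 − 120 + 60 − 20 + 5 − 1 = 44.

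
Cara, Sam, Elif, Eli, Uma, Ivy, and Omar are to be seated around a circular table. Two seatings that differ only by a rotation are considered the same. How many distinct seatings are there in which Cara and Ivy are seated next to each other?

Treat {Cara, Ivy} as one unit (2 internal orders) and seat the resulting 6 units around the table: (5)! circular arrangements.
So 2 × (5)! = 2 × 120 = 240.

240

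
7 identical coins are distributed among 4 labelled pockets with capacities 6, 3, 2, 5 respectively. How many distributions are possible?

Ignoring the caps, the number of non-negative solutions to x_1+…+x_4 = 7 is C(10,3) = 120.
Subtract solutions that violate a single cap (substitute x_i' = x_i − (cap_i+1)): x_1 ≥ 7 gives C(3,3) = 1; x_2 ≥ 4 gives C(6,3) = 20; x_3 ≥ 3 gives C(7,3) = 35; x_4 ≥ 6 gives C(4,3) = 4. Together 60.
Add back pairs where two caps are both exceeded: 0 + 0 + 0 + 1 + 0 + 0 = 1.
By inclusion–exclusion the count is 120 − 60 + 1 = 61.

61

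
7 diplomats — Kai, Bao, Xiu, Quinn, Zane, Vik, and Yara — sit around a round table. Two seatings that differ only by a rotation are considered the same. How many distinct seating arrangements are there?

Fix one person's seat to break rotational symmetry; the remaining 6 people can be arranged in (6)! = 720 ways.

720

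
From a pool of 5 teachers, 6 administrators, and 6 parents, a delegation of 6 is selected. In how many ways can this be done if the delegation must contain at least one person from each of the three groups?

10530

Unrestricted: C(17,6) = 12376 ways to pick any 6 of the 17.
Subtract selections that omit an entire group: no teachers → C(12,6) = 924; no administrators → C(11,6) = 462; no parents → C(11,6) = 462.
Add back selections omitting two groups (i.e. drawn from a single group): C(5,6) + C(6,6) + C(6,6) = 2.
By inclusion–exclusion: 12376 − 1848 + 2 = 10530.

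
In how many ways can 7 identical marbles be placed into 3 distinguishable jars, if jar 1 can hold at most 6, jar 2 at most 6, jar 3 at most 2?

Without the upper bounds there are C(9,2) = 36 ways to split 7 among 3 jars.
Subtract solutions that violate a single cap (substitute x_i' = x_i − (cap_i+1)): x_1 ≥ 7 gives C(2,2) = 1; x_2 ≥ 7 gives C(2,2) = 1; x_3 ≥ 3 gives C(6,2) = 15. Together 17.
No two caps can be exceeded simultaneously, so the pair terms are all 0.
By inclusion–exclusion the count is 36 − 17 + 0 = 19.

19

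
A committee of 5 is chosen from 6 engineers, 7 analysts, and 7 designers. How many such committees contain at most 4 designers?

15483

Split by how many designers are chosen (0 through 4).
Sum: C(7,0)·C(13,5) + C(7,1)·C(13,4) + C(7,2)·C(13,3) + C(7,3)·C(13,2) + C(7,4)·C(13,1) = 1287 + 5005 + 6006 + 2730 + 455 = 15483.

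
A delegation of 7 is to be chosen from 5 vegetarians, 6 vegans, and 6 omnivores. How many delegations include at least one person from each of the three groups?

Total 7-person selections from all 17: C(17,7) = 19448.
Selections missing a whole group: no vegetarians → C(12,7) = 792; no vegans → C(11,7) = 330; no omnivores → C(11,7) = 330.
Add back selections omitting two groups (i.e. drawn from a single group): C(5,7) + C(6,7) + C(6,7) = 0.
By inclusion–exclusion: 19448 − 1452 + 0 = 17996.

17996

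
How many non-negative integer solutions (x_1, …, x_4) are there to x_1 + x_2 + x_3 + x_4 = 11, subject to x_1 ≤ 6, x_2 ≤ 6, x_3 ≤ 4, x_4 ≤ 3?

Without the upper bounds there are C(14,3) = 364 ways to split 11 among 4 variables.
Subtract solutions that violate a single cap (substitute x_i' = x_i − (cap_i+1)): x_1 ≥ 7 gives C(7,3) = 35; x_2 ≥ 7 gives C(7,3) = 35; x_3 ≥ 5 gives C(9,3) = 84; x_4 ≥ 4 gives C(10,3) = 120. Together 274.
Add back pairs where two caps are both exceeded: 0 + 0 + 1 + 0 + 1 + 10 = 12.
By inclusion–exclusion the count is 364 − 274 + 12 = 102.

102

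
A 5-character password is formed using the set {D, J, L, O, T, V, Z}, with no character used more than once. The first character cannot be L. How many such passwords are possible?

2160

The first character has 7−1 = 6 choices (anything except L).
The remaining 4 characters are filled from the other 6 symbols without repetition: 6 × 5 × 4 × 3 = 360.
Total: 6 × 360 = 2160.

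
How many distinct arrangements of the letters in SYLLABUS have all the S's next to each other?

2520

Treat the 2 copies of S as a single block. The multiset to arrange is then {SS, A, B, L, L, U, Y}, 7 items in all.
That gives (7)!/(2!) = 2520 arrangements.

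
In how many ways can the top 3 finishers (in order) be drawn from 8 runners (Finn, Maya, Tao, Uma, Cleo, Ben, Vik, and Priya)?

There are 8 choices for 1st place, 7 for 2nd, and 6 for 3rd.
That gives 8 × 7 × 6 = 336.

336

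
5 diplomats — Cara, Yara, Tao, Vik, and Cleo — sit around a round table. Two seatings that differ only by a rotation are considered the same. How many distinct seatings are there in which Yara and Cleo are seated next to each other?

Treat {Yara, Cleo} as one unit (2 internal orders) and seat the resulting 4 units around the table: (3)! circular arrangements.
So 2 × (3)! = 2 × 6 = 12.

12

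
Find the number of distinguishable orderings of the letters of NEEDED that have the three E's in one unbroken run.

12

Treat the 3 copies of E as a single block. The multiset to arrange is then {EEE, D, D, N}, 4 items in all.
That gives (4)!/(2!) = 12 arrangements.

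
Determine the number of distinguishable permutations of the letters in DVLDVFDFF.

The 9 letters of DVLDVFDFF have repeats: D appearing 3 times, F appearing 3 times, and V appearing twice.
So there are 9! / (3!·3!·2!) = 5040 distinguishable arrangements.

5040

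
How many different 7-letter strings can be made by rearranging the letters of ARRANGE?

The 7 letters of ARRANGE have repeats: A appearing twice and R appearing twice.
So there are 7! / (2!·2!) = 1260 distinguishable arrangements.

1260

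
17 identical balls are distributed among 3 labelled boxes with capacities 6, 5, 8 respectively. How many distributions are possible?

6

Ignoring the caps, the number of non-negative solutions to x_1+…+x_3 = 17 is C(19,2) = 171.
Subtract solutions that violate a single cap (substitute x_i' = x_i − (cap_i+1)): x_1 ≥ 7 gives C(12,2) = 66; x_2 ≥ 6 gives C(13,2) = 78; x_3 ≥ 9 gives C(10,2) = 45. Together 189.
Add back pairs where two caps are both exceeded: 15 + 3 + 6 = 24.
By inclusion–exclusion the count is 171 − 189 + 24 = 6.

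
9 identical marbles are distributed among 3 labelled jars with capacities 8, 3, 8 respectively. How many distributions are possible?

32

Ignoring the caps, the number of non-negative solutions to x_1+…+x_3 = 9 is C(11,2) = 55.
Subtract solutions that violate a single cap (substitute x_i' = x_i − (cap_i+1)): x_1 ≥ 9 gives C(2,2) = 1; x_2 ≥ 4 gives C(7,2) = 21; x_3 ≥ 9 gives C(2,2) = 1. Together 23.
No two caps can be exceeded simultaneously, so the pair terms are all 0.
By inclusion–exclusion the count is 55 − 23 + 0 = 32.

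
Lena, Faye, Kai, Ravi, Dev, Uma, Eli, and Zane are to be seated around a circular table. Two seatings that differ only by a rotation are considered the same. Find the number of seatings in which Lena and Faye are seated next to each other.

Glue Lena and Faye into a block (2 internal orders). Seating 7 units around a circle gives (6)! arrangements.
So 2 × (6)! = 2 × 720 = 1440.

1440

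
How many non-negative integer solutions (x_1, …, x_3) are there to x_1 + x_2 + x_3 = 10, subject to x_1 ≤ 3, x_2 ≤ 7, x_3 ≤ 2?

6

Ignoring the caps, the number of non-negative solutions to x_1+…+x_3 = 10 is C(12,2) = 66.
Subtract solutions that violate a single cap (substitute x_i' = x_i − (cap_i+1)): x_1 ≥ 4 gives C(8,2) = 28; x_2 ≥ 8 gives C(4,2) = 6; x_3 ≥ 3 gives C(9,2) = 36. Together 70.
Add back pairs where two caps are both exceeded: 0 + 10 + 0 = 10.
By inclusion–exclusion the count is 66 − 70 + 10 = 6.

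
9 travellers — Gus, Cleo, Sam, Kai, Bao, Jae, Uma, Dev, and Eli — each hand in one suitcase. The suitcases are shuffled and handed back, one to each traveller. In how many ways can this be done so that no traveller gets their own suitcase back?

Let Aᵢ be the assignments in which traveller i gets their own suitcase. We want the size of the complement of A₁∪…∪A_9.
By inclusion–exclusion this is Σ_{j=0}^{9} (−1)^j C(9,j)·(9−j)!.
Computing: 362880 − 362880 + 181440 − 60480 + 15120 − 3024 + 504 − 72 + 9 − 1 = 133496.

133496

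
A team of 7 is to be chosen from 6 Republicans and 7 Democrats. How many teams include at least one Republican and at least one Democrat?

With no constraint there are C(13,7) = 1716 possible selections.
Selections missing a whole group: no Republicans → C(7,7) = 1; no Democrats → C(6,7) = 0.
Both groups omitted at once is impossible, so 1716 − 1 = 1715.

1715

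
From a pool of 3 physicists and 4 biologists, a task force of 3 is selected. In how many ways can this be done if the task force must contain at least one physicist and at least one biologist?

30

With no constraint there are C(7,3) = 35 possible selections.
Selections missing a whole group: no physicists → C(4,3) = 4; no biologists → C(3,3) = 1.
Both groups omitted at once is impossible, so 35 − 5 = 30.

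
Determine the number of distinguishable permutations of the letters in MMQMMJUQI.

The 9 letters of MMQMMJUQI have repeats: M appearing 4 times and Q appearing twice.
So there are 9! / (4!·2!) = 7560 distinguishable arrangements.

7560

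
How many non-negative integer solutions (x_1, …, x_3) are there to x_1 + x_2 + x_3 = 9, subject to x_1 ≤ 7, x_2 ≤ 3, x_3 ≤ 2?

Ignoring the caps, the number of non-negative solutions to x_1+…+x_3 = 9 is C(11,2) = 55.
Subtract solutions that violate a single cap (substitute x_i' = x_i − (cap_i+1)): x_1 ≥ 8 gives C(3,2) = 3; x_2 ≥ 4 gives C(7,2) = 21; x_3 ≥ 3 gives C(8,2) = 28. Together 52.
Add back pairs where two caps are both exceeded: 0 + 0 + 6 = 6.
By inclusion–exclusion the count is 55 − 52 + 6 = 9.

9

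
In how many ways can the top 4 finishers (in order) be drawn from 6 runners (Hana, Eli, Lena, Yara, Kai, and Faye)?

This is an ordered selection of 4 from 6: P(6,4).
That gives 6 × 5 × 4 × 3 = 360.

360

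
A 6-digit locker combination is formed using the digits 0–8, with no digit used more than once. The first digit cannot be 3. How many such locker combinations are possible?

53760

The first digit has 9−1 = 8 choices (anything except 3).
The remaining 5 digits are filled from the other 8 symbols without repetition: 8 × 7 × 6 × 5 × 4 = 6720.
Total: 8 × 6720 = 53760.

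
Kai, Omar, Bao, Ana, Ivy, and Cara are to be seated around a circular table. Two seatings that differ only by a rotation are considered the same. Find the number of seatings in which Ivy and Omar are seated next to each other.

48

Glue Ivy and Omar into a block (2 internal orders). Seating 5 units around a circle gives (4)! arrangements.
So 2 × (4)! = 2 × 24 = 48.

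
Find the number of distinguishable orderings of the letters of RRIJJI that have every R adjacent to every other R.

Treat the 2 copies of R as a single block. The multiset to arrange is then {RR, I, I, J, J}, 5 items in all.
That gives (5)!/(2!·2!) = 30 arrangements.

30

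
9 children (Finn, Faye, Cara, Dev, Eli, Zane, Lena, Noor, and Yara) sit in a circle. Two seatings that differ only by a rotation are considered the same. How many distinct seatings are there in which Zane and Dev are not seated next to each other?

Without the restriction there are (8)! = 40320 seatings.
Seatings with Zane beside Dev: treat them as a block with 2 internal orders, giving 2 × (7)! = 10080.
Subtracting, 40320 − 10080 = 30240.

30240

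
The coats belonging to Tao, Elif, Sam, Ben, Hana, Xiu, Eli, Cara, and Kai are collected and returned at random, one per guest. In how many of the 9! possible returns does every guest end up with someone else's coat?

133496

Count assignments avoiding every fixed point. For any j of the 9 guests fixed to their own coat, the other 9−j can be arranged in (9−j)! ways.
By inclusion–exclusion this is Σ_{j=0}^{9} (−1)^j C(9,j)·(9−j)!.
Computing: 362880 − 362880 + 181440 − 60480 + 15120 − 3024 + 504 − 72 + 9 − 1 = 133496.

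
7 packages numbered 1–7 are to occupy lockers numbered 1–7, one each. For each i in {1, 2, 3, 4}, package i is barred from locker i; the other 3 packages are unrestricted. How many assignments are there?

Let Aᵢ (for 1 ≤ i ≤ 4) be the placements that put package i in its forbidden locker. Any j of these fix j positions, leaving (7−j)! ways to fill the rest, and there are C(4,j) ways to pick which j.
By inclusion–exclusion, the number of valid placements is Σ_{j=0}^{4} (−1)^j C(4,j)·(7−j)!.
Computing: 5040 − 2880 + 720 − 96 + 6 = 2790.

2790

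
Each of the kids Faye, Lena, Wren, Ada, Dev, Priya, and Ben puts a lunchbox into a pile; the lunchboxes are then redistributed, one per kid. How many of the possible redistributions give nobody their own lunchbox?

1854

Let Aᵢ be the assignments in which kid i gets their own lunchbox. We want the size of the complement of A₁∪…∪A_7.
By inclusion–exclusion this is Σ_{j=0}^{7} (−1)^j C(7,j)·(7−j)!.
Computing: 5040 − 5040 + 2520 − 840 + 210 − 42 + 7 − 1 = 1854.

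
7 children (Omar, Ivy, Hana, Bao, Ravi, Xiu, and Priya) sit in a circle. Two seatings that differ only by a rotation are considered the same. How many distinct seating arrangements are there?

720

Fix one person's seat to break rotational symmetry; the remaining 6 people can be arranged in (6)! = 720 ways.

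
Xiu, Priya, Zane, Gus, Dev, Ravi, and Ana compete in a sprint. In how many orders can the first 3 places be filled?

This is an ordered selection of 3 from 7: P(7,3).
That gives 7 × 6 × 5 = 210.

210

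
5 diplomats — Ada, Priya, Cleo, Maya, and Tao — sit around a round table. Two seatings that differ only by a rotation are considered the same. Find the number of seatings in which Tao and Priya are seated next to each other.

Glue Tao and Priya into a block (2 internal orders). Seating 4 units around a circle gives (3)! arrangements.
So 2 × (3)! = 2 × 6 = 12.

12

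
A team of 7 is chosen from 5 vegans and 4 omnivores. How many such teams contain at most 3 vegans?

10

Split by how many vegans are chosen (0 through 3).
Sum: C(5,0)·C(4,7) + C(5,1)·C(4,6) + C(5,2)·C(4,5) + C(5,3)·C(4,4) = 0 + 0 + 0 + 10 = 10.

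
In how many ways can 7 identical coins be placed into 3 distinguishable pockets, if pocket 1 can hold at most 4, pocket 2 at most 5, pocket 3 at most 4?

Without the upper bounds there are C(9,2) = 36 ways to split 7 among 3 pockets.
Subtract solutions that violate a single cap (substitute x_i' = x_i − (cap_i+1)): x_1 ≥ 5 gives C(4,2) = 6; x_2 ≥ 6 gives C(3,2) = 3; x_3 ≥ 5 gives C(4,2) = 6. Together 15.
No two caps can be exceeded simultaneously, so the pair terms are all 0.
By inclusion–exclusion the count is 36 − 15 + 0 = 21.

21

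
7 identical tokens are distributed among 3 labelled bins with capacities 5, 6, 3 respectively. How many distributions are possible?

22

Without the upper bounds there are C(9,2) = 36 ways to split 7 among 3 bins.
Subtract solutions that violate a single cap (substitute x_i' = x_i − (cap_i+1)): x_1 ≥ 6 gives C(3,2) = 3; x_2 ≥ 7 gives C(2,2) = 1; x_3 ≥ 4 gives C(5,2) = 10. Together 14.
No two caps can be exceeded simultaneously, so the pair terms are all 0.
By inclusion–exclusion the count is 36 − 14 + 0 = 22.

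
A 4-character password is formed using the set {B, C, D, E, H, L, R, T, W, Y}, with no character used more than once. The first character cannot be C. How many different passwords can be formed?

4536

The first character has 10−1 = 9 choices (anything except C).
The remaining 3 characters are filled from the other 9 symbols without repetition: 9 × 8 × 7 = 504.
Total: 9 × 504 = 4536.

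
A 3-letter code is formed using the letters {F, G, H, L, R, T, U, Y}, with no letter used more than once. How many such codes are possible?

336

With no repetition, fill the 3 letters in order: 8 choices, then 7, down to 6.
8 × 7 × 6 = 336.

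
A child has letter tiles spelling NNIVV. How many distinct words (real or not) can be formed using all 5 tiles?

The 5 letters of NNIVV have repeats: N appearing twice and V appearing twice.
The number of distinct arrangements is 5!/(2!·2!) = 120/4 = 30.

30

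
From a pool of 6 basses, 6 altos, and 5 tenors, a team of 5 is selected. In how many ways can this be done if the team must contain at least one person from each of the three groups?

4485

Total 5-person selections from all 17: C(17,5) = 6188.
Subtract selections that omit an entire group: no basses → C(11,5) = 462; no altos → C(11,5) = 462; no tenors → C(12,5) = 792.
Add back selections omitting two groups (i.e. drawn from a single group): C(6,5) + C(6,5) + C(5,5) = 13.
By inclusion–exclusion: 6188 − 1716 + 13 = 4485.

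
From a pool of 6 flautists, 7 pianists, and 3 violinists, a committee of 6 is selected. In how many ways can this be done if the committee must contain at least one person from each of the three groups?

6006

Total 6-person selections from all 16: C(16,6) = 8008.
Subtract selections that omit an entire group: no flautists → C(10,6) = 210; no pianists → C(9,6) = 84; no violinists → C(13,6) = 1716.
Add back selections omitting two groups (i.e. drawn from a single group): C(6,6) + C(7,6) + C(3,6) = 8.
By inclusion–exclusion: 8008 − 2010 + 8 = 6006.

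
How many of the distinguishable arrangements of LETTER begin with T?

Fix T in the first position and arrange the remaining 5 letters.
Those 5 letters have E appearing twice, giving (5)!/(2!) = 60.

60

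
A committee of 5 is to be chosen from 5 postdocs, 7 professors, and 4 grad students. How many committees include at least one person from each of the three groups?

3010

Total 5-person selections from all 16: C(16,5) = 4368.
Selections missing a whole group: no postdocs → C(11,5) = 462; no professors → C(9,5) = 126; no grad students → C(12,5) = 792.
Add back selections omitting two groups (i.e. drawn from a single group): C(5,5) + C(7,5) + C(4,5) = 22.
By inclusion–exclusion: 4368 − 1380 + 22 = 3010.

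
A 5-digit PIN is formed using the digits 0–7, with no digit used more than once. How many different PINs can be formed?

6720

This is a permutation of 5 out of 8: P(8,5) = 8!/3!.
That product is 8 × 7 × 6 × 5 × 4 = 6720.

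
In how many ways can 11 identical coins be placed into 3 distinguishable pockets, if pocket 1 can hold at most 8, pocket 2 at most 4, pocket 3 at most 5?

By stars and bars, unrestricted non-negative solutions to x_1+…+x_3 = 11 number C(11+2,2) = 78.
Subtract solutions that violate a single cap (substitute x_i' = x_i − (cap_i+1)): x_1 ≥ 9 gives C(4,2) = 6; x_2 ≥ 5 gives C(8,2) = 28; x_3 ≥ 6 gives C(7,2) = 21. Together 55.
Add back pairs where two caps are both exceeded: 0 + 0 + 1 = 1.
By inclusion–exclusion the count is 78 − 55 + 1 = 24.

24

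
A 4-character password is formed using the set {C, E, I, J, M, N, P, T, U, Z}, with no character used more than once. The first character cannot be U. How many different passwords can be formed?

The first character has 10−1 = 9 choices (anything except U).
The remaining 3 characters are filled from the other 9 symbols without repetition: 9 × 8 × 7 = 504.
Total: 9 × 504 = 4536.

4536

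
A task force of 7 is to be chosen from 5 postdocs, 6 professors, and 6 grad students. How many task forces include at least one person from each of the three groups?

Unrestricted: C(17,7) = 19448 ways to pick any 7 of the 17.
Selections missing a whole group: no postdocs → C(12,7) = 792; no professors → C(11,7) = 330; no grad students → C(11,7) = 330.
Add back selections omitting two groups (i.e. drawn from a single group): C(5,7) + C(6,7) + C(6,7) = 0.
By inclusion–exclusion: 19448 − 1452 + 0 = 17996.

17996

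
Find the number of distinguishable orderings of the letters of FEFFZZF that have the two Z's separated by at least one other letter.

Total arrangements of FEFFZZF: 7!/(4!·2!) = 105.
Arrangements with the Z's together: treat ZZ as one letter, giving (6)!/(4!) = 30.
Hence 105 − 30 = 75.

75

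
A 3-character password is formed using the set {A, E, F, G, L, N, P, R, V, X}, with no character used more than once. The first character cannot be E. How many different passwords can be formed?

The first character has 10−1 = 9 choices (anything except E).
The remaining 2 characters are filled from the other 9 symbols without repetition: 9 × 8 = 72.
Total: 9 × 72 = 648.

648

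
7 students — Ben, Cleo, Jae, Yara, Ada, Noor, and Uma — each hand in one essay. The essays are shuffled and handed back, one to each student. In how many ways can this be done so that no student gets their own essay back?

Count assignments avoiding every fixed point. For any j of the 7 students fixed to their own essay, the other 7−j can be arranged in (7−j)! ways.
By inclusion–exclusion this is Σ_{j=0}^{7} (−1)^j C(7,j)·(7−j)!.
Computing: 5040 − 5040 + 2520 − 840 + 210 − 42 + 7 − 1 = 1854.

1854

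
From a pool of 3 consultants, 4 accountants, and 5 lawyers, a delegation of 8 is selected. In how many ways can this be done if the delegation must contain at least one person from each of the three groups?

Unrestricted: C(12,8) = 495 ways to pick any 8 of the 12.
Selections missing a whole group: no consultants → C(9,8) = 9; no accountants → C(8,8) = 1; no lawyers → C(7,8) = 0.
Add back selections omitting two groups (i.e. drawn from a single group): C(3,8) + C(4,8) + C(5,8) = 0.
By inclusion–exclusion: 495 − 10 + 0 = 485.

485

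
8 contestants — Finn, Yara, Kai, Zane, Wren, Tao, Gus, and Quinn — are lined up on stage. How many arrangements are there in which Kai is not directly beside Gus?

30240

There are 8! = 40320 arrangements in all. If Kai and Gus are adjacent, merging them into one block gives 2·(7)! = 10080 arrangements.
So 40320 − 10080 = 30240 arrangements keep them apart.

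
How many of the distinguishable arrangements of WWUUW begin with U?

Fix U in the first position and arrange the remaining 4 letters.
Those 4 letters have W appearing 3 times, giving (4)!/(3!) = 4.

4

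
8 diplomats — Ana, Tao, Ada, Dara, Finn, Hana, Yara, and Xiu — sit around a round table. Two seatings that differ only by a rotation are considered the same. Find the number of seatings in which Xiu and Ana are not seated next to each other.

3600

All circular seatings of 8 people number (7)! = 5040.
Seatings with Xiu beside Ana: treat them as a block with 2 internal orders, giving 2 × (6)! = 1440.
Subtracting, 5040 − 1440 = 3600.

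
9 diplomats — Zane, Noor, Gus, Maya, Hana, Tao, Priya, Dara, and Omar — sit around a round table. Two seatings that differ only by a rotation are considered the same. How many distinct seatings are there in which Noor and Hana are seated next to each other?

10080

Treat {Noor, Hana} as one unit (2 internal orders) and seat the resulting 8 units around the table: (7)! circular arrangements.
So 2 × (7)! = 2 × 5040 = 10080.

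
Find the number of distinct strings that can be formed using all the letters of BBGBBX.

BBGBBX has 6 letters with B appearing 4 times.
So there are 6! / (4!) = 30 distinguishable arrangements.

30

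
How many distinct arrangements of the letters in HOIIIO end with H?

With the last slot taken by H, it remains to arrange the other 5 letters (OIIIO).
Those 5 letters have I appearing 3 times and O appearing twice, giving (5)!/(3!·2!) = 10.

10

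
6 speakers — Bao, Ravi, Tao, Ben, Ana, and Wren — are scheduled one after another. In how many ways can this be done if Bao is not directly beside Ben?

Of the 6! = 720 arrangements, those with Bao and Ben adjacent number 2 × 5! = 240 (treat the pair as a block with 2 internal orders).
So 720 − 240 = 480 arrangements keep them apart.

480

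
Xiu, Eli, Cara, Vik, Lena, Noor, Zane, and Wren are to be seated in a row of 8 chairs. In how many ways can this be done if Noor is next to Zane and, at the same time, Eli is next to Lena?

Treat {Noor,Zane} as one block (2 orders) and {Eli,Lena} as another (2 orders).
That leaves 6 units to arrange: 2 × 2 × 6! = 4 × 720 = 2880.

2880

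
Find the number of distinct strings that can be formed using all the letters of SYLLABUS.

10080

SYLLABUS has 8 letters with L appearing twice and S appearing twice.
So there are 8! / (2!·2!) = 10080 distinguishable arrangements.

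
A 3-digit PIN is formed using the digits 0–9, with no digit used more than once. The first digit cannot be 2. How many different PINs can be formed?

648

The first digit has 10−1 = 9 choices (anything except 2).
The remaining 2 digits are filled from the other 9 symbols without repetition: 9 × 8 = 72.
Total: 9 × 72 = 648.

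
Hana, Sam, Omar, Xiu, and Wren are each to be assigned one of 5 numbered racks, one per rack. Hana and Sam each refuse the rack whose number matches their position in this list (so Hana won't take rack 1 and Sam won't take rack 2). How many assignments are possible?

Let Aᵢ (for i ∈ {1, 2}) be the placements that put person i in their forbidden rack. Any j of these fix j positions, leaving (5−j)! ways to fill the rest, and there are C(2,j) ways to pick which j.
By inclusion–exclusion, the number of valid placements is Σ_{j=0}^{2} (−1)^j C(2,j)·(5−j)!.
Computing: 120 − 48 + 6 = 78.

78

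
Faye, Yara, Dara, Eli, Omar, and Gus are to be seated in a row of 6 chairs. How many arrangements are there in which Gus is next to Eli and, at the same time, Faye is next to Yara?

96

Treat {Gus,Eli} as one block (2 orders) and {Faye,Yara} as another (2 orders).
That leaves 4 units to arrange: 2 × 2 × 4! = 4 × 24 = 96.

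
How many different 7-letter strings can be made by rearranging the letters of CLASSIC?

Letter multiplicities in CLASSIC: A×1, C×2, I×1, L×1, S×2.
So there are 7! / (2!·2!) = 1260 distinguishable arrangements.

1260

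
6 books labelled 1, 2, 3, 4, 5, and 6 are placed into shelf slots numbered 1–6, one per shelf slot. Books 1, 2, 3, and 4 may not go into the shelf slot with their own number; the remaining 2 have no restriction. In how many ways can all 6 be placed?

362

Let Aᵢ (for 1 ≤ i ≤ 4) be the placements that put book i in its forbidden shelf slot. Any j of these fix j positions, leaving (6−j)! ways to fill the rest, and there are C(4,j) ways to pick which j.
By inclusion–exclusion, the number of valid placements is Σ_{j=0}^{4} (−1)^j C(4,j)·(6−j)!.
Computing: 720 − 480 + 144 − 24 + 2 = 362.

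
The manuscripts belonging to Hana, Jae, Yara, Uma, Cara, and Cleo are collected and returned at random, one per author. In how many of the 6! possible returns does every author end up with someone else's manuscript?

Count assignments avoiding every fixed point. For any j of the 6 authors fixed to their own manuscript, the other 6−j can be arranged in (6−j)! ways.
By inclusion–exclusion this is Σ_{j=0}^{6} (−1)^j C(6,j)·(6−j)!.
Computing: 720 − 720 + 360 − 120 + 30 − 6 + 1 = 265.

265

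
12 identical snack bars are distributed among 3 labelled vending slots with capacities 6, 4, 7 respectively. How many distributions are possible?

Without the upper bounds there are C(14,2) = 91 ways to split 12 among 3 vending slots.
Subtract solutions that violate a single cap (substitute x_i' = x_i − (cap_i+1)): x_1 ≥ 7 gives C(7,2) = 21; x_2 ≥ 5 gives C(9,2) = 36; x_3 ≥ 8 gives C(6,2) = 15. Together 72.
Add back pairs where two caps are both exceeded: 1 + 0 + 0 = 1.
By inclusion–exclusion the count is 91 − 72 + 1 = 20.

20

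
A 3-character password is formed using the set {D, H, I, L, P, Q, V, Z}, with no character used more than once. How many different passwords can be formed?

336

This is a permutation of 3 out of 8: P(8,3) = 8!/5!.
That product is 8 × 7 × 6 = 336.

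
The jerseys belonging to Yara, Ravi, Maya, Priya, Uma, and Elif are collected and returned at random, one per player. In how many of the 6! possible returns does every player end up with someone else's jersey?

265

Count assignments avoiding every fixed point. For any j of the 6 players fixed to their old jersey, the other 6−j can be arranged in (6−j)! ways.
By inclusion–exclusion this is Σ_{j=0}^{6} (−1)^j C(6,j)·(6−j)!.
Computing: 720 − 720 + 360 − 120 + 30 − 6 + 1 = 265.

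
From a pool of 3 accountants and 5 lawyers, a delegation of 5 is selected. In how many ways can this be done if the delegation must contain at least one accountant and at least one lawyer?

55

With no constraint there are C(8,5) = 56 possible selections.
Subtract selections that omit an entire group: no accountants → C(5,5) = 1; no lawyers → C(3,5) = 0.
Both groups omitted at once is impossible, so 56 − 1 = 55.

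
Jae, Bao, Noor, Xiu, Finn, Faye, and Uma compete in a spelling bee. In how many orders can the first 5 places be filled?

2520

This is an ordered selection of 5 from 7: P(7,5).
That gives 7 × 6 × 5 × 4 × 3 = 2520.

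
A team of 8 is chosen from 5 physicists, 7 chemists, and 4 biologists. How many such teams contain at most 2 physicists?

Split by how many physicists are chosen (0 through 2).
Sum: C(5,0)·C(11,8) + C(5,1)·C(11,7) + C(5,2)·C(11,6) = 165 + 1650 + 4620 = 6435.

6435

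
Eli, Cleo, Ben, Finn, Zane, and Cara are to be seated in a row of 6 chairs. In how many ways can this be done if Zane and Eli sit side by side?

Place the 4 others and the Zane-Eli pair as 5 objects in a line; the pair has 2 internal arrangements.
That gives 2 × 5! = 2 × 120 = 240.

240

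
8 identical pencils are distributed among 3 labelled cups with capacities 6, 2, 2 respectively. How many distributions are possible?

By stars and bars, unrestricted non-negative solutions to x_1+…+x_3 = 8 number C(8+2,2) = 45.
Subtract solutions that violate a single cap (substitute x_i' = x_i − (cap_i+1)): x_1 ≥ 7 gives C(3,2) = 3; x_2 ≥ 3 gives C(7,2) = 21; x_3 ≥ 3 gives C(7,2) = 21. Together 45.
Add back pairs where two caps are both exceeded: 0 + 0 + 6 = 6.
By inclusion–exclusion the count is 45 − 45 + 6 = 6.

6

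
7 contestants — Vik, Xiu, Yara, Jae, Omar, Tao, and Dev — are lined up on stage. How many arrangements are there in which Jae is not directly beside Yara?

3600

Of the 7! = 5040 arrangements, those with Jae and Yara adjacent number 2 × 6! = 1440 (treat the pair as a block with 2 internal orders).
Complementary counting: 5040 − 1440 = 3600.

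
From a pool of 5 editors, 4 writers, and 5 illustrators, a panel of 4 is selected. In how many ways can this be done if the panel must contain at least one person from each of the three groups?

550

Unrestricted: C(14,4) = 1001 ways to pick any 4 of the 14.
Selections missing a whole group: no editors → C(9,4) = 126; no writers → C(10,4) = 210; no illustrators → C(9,4) = 126.
Add back selections omitting two groups (i.e. drawn from a single group): C(5,4) + C(4,4) + C(5,4) = 11.
By inclusion–exclusion: 1001 − 462 + 11 = 550.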